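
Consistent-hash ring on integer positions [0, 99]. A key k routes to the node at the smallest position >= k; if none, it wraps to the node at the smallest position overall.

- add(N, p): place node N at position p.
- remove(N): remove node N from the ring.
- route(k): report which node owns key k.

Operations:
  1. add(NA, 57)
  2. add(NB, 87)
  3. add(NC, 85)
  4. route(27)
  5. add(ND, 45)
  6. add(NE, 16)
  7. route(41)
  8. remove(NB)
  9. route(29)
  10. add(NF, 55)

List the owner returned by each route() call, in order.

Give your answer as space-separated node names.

Op 1: add NA@57 -> ring=[57:NA]
Op 2: add NB@87 -> ring=[57:NA,87:NB]
Op 3: add NC@85 -> ring=[57:NA,85:NC,87:NB]
Op 4: route key 27: smallest pos >= 27 is 57 -> NA
Op 5: add ND@45 -> ring=[45:ND,57:NA,85:NC,87:NB]
Op 6: add NE@16 -> ring=[16:NE,45:ND,57:NA,85:NC,87:NB]
Op 7: route key 41: smallest pos >= 41 is 45 -> ND
Op 8: remove NB -> ring=[16:NE,45:ND,57:NA,85:NC]
Op 9: route key 29: smallest pos >= 29 is 45 -> ND
Op 10: add NF@55 -> ring=[16:NE,45:ND,55:NF,57:NA,85:NC]

Answer: NA ND ND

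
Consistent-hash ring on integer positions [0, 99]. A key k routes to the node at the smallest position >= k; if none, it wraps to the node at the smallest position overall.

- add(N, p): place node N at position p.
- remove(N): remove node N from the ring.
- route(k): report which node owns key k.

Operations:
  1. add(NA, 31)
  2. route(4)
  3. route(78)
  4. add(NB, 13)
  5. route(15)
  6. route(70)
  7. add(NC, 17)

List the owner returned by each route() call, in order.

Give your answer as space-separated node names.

Answer: NA NA NA NB

Derivation:
Op 1: add NA@31 -> ring=[31:NA]
Op 2: route key 4: smallest pos >= 4 is 31 -> NA
Op 3: route key 78: none >= 78, wrap to smallest pos 31 -> NA
Op 4: add NB@13 -> ring=[13:NB,31:NA]
Op 5: route key 15: smallest pos >= 15 is 31 -> NA
Op 6: route key 70: none >= 70, wrap to smallest pos 13 -> NB
Op 7: add NC@17 -> ring=[13:NB,17:NC,31:NA]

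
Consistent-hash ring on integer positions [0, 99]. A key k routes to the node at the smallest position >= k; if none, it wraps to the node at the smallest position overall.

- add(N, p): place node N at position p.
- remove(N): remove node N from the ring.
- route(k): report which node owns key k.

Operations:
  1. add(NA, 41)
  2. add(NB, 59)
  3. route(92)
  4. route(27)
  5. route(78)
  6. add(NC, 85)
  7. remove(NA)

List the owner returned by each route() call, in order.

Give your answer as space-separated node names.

Op 1: add NA@41 -> ring=[41:NA]
Op 2: add NB@59 -> ring=[41:NA,59:NB]
Op 3: route key 92: none >= 92, wrap to smallest pos 41 -> NA
Op 4: route key 27: smallest pos >= 27 is 41 -> NA
Op 5: route key 78: none >= 78, wrap to smallest pos 41 -> NA
Op 6: add NC@85 -> ring=[41:NA,59:NB,85:NC]
Op 7: remove NA -> ring=[59:NB,85:NC]

Answer: NA NA NA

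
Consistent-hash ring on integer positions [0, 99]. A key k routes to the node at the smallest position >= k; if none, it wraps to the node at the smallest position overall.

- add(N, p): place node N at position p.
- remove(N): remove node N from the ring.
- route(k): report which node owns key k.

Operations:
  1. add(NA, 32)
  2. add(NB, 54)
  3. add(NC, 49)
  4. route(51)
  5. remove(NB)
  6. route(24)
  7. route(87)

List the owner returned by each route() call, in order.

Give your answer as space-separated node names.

Op 1: add NA@32 -> ring=[32:NA]
Op 2: add NB@54 -> ring=[32:NA,54:NB]
Op 3: add NC@49 -> ring=[32:NA,49:NC,54:NB]
Op 4: route key 51: smallest pos >= 51 is 54 -> NB
Op 5: remove NB -> ring=[32:NA,49:NC]
Op 6: route key 24: smallest pos >= 24 is 32 -> NA
Op 7: route key 87: none >= 87, wrap to smallest pos 32 -> NA

Answer: NB NA NA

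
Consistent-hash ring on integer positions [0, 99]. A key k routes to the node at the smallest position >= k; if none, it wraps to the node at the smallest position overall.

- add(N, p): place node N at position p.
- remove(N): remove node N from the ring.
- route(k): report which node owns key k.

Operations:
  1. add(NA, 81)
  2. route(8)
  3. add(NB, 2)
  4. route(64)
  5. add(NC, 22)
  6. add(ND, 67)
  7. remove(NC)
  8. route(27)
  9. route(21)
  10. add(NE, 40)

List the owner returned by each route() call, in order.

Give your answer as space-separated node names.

Answer: NA NA ND ND

Derivation:
Op 1: add NA@81 -> ring=[81:NA]
Op 2: route key 8: smallest pos >= 8 is 81 -> NA
Op 3: add NB@2 -> ring=[2:NB,81:NA]
Op 4: route key 64: smallest pos >= 64 is 81 -> NA
Op 5: add NC@22 -> ring=[2:NB,22:NC,81:NA]
Op 6: add ND@67 -> ring=[2:NB,22:NC,67:ND,81:NA]
Op 7: remove NC -> ring=[2:NB,67:ND,81:NA]
Op 8: route key 27: smallest pos >= 27 is 67 -> ND
Op 9: route key 21: smallest pos >= 21 is 67 -> ND
Op 10: add NE@40 -> ring=[2:NB,40:NE,67:ND,81:NA]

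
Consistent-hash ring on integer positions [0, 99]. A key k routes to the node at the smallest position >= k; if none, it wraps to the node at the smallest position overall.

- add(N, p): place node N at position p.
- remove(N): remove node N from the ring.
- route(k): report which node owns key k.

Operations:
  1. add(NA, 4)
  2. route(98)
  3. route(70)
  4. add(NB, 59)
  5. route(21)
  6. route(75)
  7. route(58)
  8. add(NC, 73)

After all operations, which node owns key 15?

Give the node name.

Answer: NB

Derivation:
Op 1: add NA@4 -> ring=[4:NA]
Op 2: route key 98: none >= 98, wrap to smallest pos 4 -> NA
Op 3: route key 70: none >= 70, wrap to smallest pos 4 -> NA
Op 4: add NB@59 -> ring=[4:NA,59:NB]
Op 5: route key 21: smallest pos >= 21 is 59 -> NB
Op 6: route key 75: none >= 75, wrap to smallest pos 4 -> NA
Op 7: route key 58: smallest pos >= 58 is 59 -> NB
Op 8: add NC@73 -> ring=[4:NA,59:NB,73:NC]
Final route key 15: smallest pos >= 15 is 59 -> NB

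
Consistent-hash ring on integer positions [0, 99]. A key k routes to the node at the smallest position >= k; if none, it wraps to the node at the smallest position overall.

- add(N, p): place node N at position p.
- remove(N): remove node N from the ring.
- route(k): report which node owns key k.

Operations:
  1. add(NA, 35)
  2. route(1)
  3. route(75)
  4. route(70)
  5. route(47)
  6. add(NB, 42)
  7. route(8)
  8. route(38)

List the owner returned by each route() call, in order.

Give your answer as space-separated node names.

Op 1: add NA@35 -> ring=[35:NA]
Op 2: route key 1: smallest pos >= 1 is 35 -> NA
Op 3: route key 75: none >= 75, wrap to smallest pos 35 -> NA
Op 4: route key 70: none >= 70, wrap to smallest pos 35 -> NA
Op 5: route key 47: none >= 47, wrap to smallest pos 35 -> NA
Op 6: add NB@42 -> ring=[35:NA,42:NB]
Op 7: route key 8: smallest pos >= 8 is 35 -> NA
Op 8: route key 38: smallest pos >= 38 is 42 -> NB

Answer: NA NA NA NA NA NB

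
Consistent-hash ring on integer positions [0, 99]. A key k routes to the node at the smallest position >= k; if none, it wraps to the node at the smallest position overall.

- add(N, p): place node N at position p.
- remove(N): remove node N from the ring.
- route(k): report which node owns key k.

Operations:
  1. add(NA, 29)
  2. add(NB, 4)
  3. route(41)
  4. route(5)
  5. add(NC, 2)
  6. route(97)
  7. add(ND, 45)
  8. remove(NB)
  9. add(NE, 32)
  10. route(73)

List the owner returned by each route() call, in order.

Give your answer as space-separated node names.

Answer: NB NA NC NC

Derivation:
Op 1: add NA@29 -> ring=[29:NA]
Op 2: add NB@4 -> ring=[4:NB,29:NA]
Op 3: route key 41: none >= 41, wrap to smallest pos 4 -> NB
Op 4: route key 5: smallest pos >= 5 is 29 -> NA
Op 5: add NC@2 -> ring=[2:NC,4:NB,29:NA]
Op 6: route key 97: none >= 97, wrap to smallest pos 2 -> NC
Op 7: add ND@45 -> ring=[2:NC,4:NB,29:NA,45:ND]
Op 8: remove NB -> ring=[2:NC,29:NA,45:ND]
Op 9: add NE@32 -> ring=[2:NC,29:NA,32:NE,45:ND]
Op 10: route key 73: none >= 73, wrap to smallest pos 2 -> NC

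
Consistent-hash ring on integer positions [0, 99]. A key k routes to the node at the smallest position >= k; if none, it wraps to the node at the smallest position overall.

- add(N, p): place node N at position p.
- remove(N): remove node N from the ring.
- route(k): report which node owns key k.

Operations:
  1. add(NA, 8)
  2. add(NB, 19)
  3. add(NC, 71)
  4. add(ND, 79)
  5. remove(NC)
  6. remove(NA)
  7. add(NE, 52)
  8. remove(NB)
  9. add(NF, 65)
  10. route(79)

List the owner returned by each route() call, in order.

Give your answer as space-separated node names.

Op 1: add NA@8 -> ring=[8:NA]
Op 2: add NB@19 -> ring=[8:NA,19:NB]
Op 3: add NC@71 -> ring=[8:NA,19:NB,71:NC]
Op 4: add ND@79 -> ring=[8:NA,19:NB,71:NC,79:ND]
Op 5: remove NC -> ring=[8:NA,19:NB,79:ND]
Op 6: remove NA -> ring=[19:NB,79:ND]
Op 7: add NE@52 -> ring=[19:NB,52:NE,79:ND]
Op 8: remove NB -> ring=[52:NE,79:ND]
Op 9: add NF@65 -> ring=[52:NE,65:NF,79:ND]
Op 10: route key 79: smallest pos >= 79 is 79 -> ND

Answer: ND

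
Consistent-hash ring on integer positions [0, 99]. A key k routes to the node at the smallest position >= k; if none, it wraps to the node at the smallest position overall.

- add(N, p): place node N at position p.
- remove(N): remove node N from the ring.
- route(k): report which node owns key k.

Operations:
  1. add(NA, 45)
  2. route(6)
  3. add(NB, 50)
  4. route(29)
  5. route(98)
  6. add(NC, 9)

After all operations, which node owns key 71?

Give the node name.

Answer: NC

Derivation:
Op 1: add NA@45 -> ring=[45:NA]
Op 2: route key 6: smallest pos >= 6 is 45 -> NA
Op 3: add NB@50 -> ring=[45:NA,50:NB]
Op 4: route key 29: smallest pos >= 29 is 45 -> NA
Op 5: route key 98: none >= 98, wrap to smallest pos 45 -> NA
Op 6: add NC@9 -> ring=[9:NC,45:NA,50:NB]
Final route key 71: none >= 71, wrap to smallest pos 9 -> NC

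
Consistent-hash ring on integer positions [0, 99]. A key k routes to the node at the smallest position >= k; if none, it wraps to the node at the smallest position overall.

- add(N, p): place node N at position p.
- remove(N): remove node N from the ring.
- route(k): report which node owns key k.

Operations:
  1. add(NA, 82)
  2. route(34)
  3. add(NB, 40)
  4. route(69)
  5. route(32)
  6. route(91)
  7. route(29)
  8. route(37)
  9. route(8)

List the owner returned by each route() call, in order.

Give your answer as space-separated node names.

Op 1: add NA@82 -> ring=[82:NA]
Op 2: route key 34: smallest pos >= 34 is 82 -> NA
Op 3: add NB@40 -> ring=[40:NB,82:NA]
Op 4: route key 69: smallest pos >= 69 is 82 -> NA
Op 5: route key 32: smallest pos >= 32 is 40 -> NB
Op 6: route key 91: none >= 91, wrap to smallest pos 40 -> NB
Op 7: route key 29: smallest pos >= 29 is 40 -> NB
Op 8: route key 37: smallest pos >= 37 is 40 -> NB
Op 9: route key 8: smallest pos >= 8 is 40 -> NB

Answer: NA NA NB NB NB NB NB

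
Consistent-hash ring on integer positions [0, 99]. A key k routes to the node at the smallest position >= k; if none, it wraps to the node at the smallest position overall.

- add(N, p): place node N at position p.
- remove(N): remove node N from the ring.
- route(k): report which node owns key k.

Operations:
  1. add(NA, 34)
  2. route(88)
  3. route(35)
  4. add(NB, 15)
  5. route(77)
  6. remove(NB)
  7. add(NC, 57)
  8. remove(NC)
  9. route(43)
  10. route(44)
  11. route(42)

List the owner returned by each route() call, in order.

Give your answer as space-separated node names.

Op 1: add NA@34 -> ring=[34:NA]
Op 2: route key 88: none >= 88, wrap to smallest pos 34 -> NA
Op 3: route key 35: none >= 35, wrap to smallest pos 34 -> NA
Op 4: add NB@15 -> ring=[15:NB,34:NA]
Op 5: route key 77: none >= 77, wrap to smallest pos 15 -> NB
Op 6: remove NB -> ring=[34:NA]
Op 7: add NC@57 -> ring=[34:NA,57:NC]
Op 8: remove NC -> ring=[34:NA]
Op 9: route key 43: none >= 43, wrap to smallest pos 34 -> NA
Op 10: route key 44: none >= 44, wrap to smallest pos 34 -> NA
Op 11: route key 42: none >= 42, wrap to smallest pos 34 -> NA

Answer: NA NA NB NA NA NA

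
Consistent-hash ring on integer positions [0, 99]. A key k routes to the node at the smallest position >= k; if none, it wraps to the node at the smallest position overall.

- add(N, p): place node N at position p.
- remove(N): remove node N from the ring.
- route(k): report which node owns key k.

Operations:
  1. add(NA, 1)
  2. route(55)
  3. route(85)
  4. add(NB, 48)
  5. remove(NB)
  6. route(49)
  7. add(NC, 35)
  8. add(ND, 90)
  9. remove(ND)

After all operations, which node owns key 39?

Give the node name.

Answer: NA

Derivation:
Op 1: add NA@1 -> ring=[1:NA]
Op 2: route key 55: none >= 55, wrap to smallest pos 1 -> NA
Op 3: route key 85: none >= 85, wrap to smallest pos 1 -> NA
Op 4: add NB@48 -> ring=[1:NA,48:NB]
Op 5: remove NB -> ring=[1:NA]
Op 6: route key 49: none >= 49, wrap to smallest pos 1 -> NA
Op 7: add NC@35 -> ring=[1:NA,35:NC]
Op 8: add ND@90 -> ring=[1:NA,35:NC,90:ND]
Op 9: remove ND -> ring=[1:NA,35:NC]
Final route key 39: none >= 39, wrap to smallest pos 1 -> NA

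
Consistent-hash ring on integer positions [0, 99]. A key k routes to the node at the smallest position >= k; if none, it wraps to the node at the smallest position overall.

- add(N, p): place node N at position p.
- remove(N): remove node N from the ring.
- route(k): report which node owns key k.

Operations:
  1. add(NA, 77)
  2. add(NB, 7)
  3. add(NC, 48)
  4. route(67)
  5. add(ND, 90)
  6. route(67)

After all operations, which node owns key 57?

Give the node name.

Answer: NA

Derivation:
Op 1: add NA@77 -> ring=[77:NA]
Op 2: add NB@7 -> ring=[7:NB,77:NA]
Op 3: add NC@48 -> ring=[7:NB,48:NC,77:NA]
Op 4: route key 67: smallest pos >= 67 is 77 -> NA
Op 5: add ND@90 -> ring=[7:NB,48:NC,77:NA,90:ND]
Op 6: route key 67: smallest pos >= 67 is 77 -> NA
Final route key 57: smallest pos >= 57 is 77 -> NA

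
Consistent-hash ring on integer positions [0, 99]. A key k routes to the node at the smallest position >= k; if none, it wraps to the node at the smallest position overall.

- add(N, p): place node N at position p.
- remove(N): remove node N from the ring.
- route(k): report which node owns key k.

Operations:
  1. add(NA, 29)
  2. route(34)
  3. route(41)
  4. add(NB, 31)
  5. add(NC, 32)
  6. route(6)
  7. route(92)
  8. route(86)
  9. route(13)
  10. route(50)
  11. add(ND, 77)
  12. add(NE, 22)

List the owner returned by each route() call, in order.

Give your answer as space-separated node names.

Op 1: add NA@29 -> ring=[29:NA]
Op 2: route key 34: none >= 34, wrap to smallest pos 29 -> NA
Op 3: route key 41: none >= 41, wrap to smallest pos 29 -> NA
Op 4: add NB@31 -> ring=[29:NA,31:NB]
Op 5: add NC@32 -> ring=[29:NA,31:NB,32:NC]
Op 6: route key 6: smallest pos >= 6 is 29 -> NA
Op 7: route key 92: none >= 92, wrap to smallest pos 29 -> NA
Op 8: route key 86: none >= 86, wrap to smallest pos 29 -> NA
Op 9: route key 13: smallest pos >= 13 is 29 -> NA
Op 10: route key 50: none >= 50, wrap to smallest pos 29 -> NA
Op 11: add ND@77 -> ring=[29:NA,31:NB,32:NC,77:ND]
Op 12: add NE@22 -> ring=[22:NE,29:NA,31:NB,32:NC,77:ND]

Answer: NA NA NA NA NA NA NA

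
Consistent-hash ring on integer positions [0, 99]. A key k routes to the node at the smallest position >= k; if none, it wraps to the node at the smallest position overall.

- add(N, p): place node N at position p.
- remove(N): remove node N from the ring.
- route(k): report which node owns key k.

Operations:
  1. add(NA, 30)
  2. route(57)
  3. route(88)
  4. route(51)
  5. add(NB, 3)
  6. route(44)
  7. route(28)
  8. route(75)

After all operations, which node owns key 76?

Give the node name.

Op 1: add NA@30 -> ring=[30:NA]
Op 2: route key 57: none >= 57, wrap to smallest pos 30 -> NA
Op 3: route key 88: none >= 88, wrap to smallest pos 30 -> NA
Op 4: route key 51: none >= 51, wrap to smallest pos 30 -> NA
Op 5: add NB@3 -> ring=[3:NB,30:NA]
Op 6: route key 44: none >= 44, wrap to smallest pos 3 -> NB
Op 7: route key 28: smallest pos >= 28 is 30 -> NA
Op 8: route key 75: none >= 75, wrap to smallest pos 3 -> NB
Final route key 76: none >= 76, wrap to smallest pos 3 -> NB

Answer: NB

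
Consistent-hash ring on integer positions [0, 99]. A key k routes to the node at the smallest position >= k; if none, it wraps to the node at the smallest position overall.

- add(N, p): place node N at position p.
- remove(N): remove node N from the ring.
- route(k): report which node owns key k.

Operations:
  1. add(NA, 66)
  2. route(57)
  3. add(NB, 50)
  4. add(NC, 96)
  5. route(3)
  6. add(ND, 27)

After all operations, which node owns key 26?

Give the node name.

Answer: ND

Derivation:
Op 1: add NA@66 -> ring=[66:NA]
Op 2: route key 57: smallest pos >= 57 is 66 -> NA
Op 3: add NB@50 -> ring=[50:NB,66:NA]
Op 4: add NC@96 -> ring=[50:NB,66:NA,96:NC]
Op 5: route key 3: smallest pos >= 3 is 50 -> NB
Op 6: add ND@27 -> ring=[27:ND,50:NB,66:NA,96:NC]
Final route key 26: smallest pos >= 26 is 27 -> ND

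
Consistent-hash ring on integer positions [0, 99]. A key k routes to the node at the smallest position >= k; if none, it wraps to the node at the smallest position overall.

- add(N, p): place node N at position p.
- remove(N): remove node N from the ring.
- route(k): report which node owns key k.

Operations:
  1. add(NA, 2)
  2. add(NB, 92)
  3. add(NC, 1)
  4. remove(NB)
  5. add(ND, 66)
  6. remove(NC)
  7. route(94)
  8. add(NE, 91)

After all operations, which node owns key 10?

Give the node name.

Op 1: add NA@2 -> ring=[2:NA]
Op 2: add NB@92 -> ring=[2:NA,92:NB]
Op 3: add NC@1 -> ring=[1:NC,2:NA,92:NB]
Op 4: remove NB -> ring=[1:NC,2:NA]
Op 5: add ND@66 -> ring=[1:NC,2:NA,66:ND]
Op 6: remove NC -> ring=[2:NA,66:ND]
Op 7: route key 94: none >= 94, wrap to smallest pos 2 -> NA
Op 8: add NE@91 -> ring=[2:NA,66:ND,91:NE]
Final route key 10: smallest pos >= 10 is 66 -> ND

Answer: ND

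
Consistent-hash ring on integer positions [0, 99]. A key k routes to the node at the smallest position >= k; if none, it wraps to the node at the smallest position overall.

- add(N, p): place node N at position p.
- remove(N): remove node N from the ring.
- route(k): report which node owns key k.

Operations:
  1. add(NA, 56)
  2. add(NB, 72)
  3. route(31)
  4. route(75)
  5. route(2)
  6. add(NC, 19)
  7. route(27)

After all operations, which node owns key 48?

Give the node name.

Op 1: add NA@56 -> ring=[56:NA]
Op 2: add NB@72 -> ring=[56:NA,72:NB]
Op 3: route key 31: smallest pos >= 31 is 56 -> NA
Op 4: route key 75: none >= 75, wrap to smallest pos 56 -> NA
Op 5: route key 2: smallest pos >= 2 is 56 -> NA
Op 6: add NC@19 -> ring=[19:NC,56:NA,72:NB]
Op 7: route key 27: smallest pos >= 27 is 56 -> NA
Final route key 48: smallest pos >= 48 is 56 -> NA

Answer: NA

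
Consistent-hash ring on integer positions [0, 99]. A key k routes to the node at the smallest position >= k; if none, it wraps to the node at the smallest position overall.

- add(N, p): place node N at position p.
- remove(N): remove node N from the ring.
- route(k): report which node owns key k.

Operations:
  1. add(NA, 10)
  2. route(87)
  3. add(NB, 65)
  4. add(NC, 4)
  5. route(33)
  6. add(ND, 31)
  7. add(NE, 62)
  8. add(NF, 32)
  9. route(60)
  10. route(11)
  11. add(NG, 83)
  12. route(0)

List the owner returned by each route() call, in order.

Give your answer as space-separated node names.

Op 1: add NA@10 -> ring=[10:NA]
Op 2: route key 87: none >= 87, wrap to smallest pos 10 -> NA
Op 3: add NB@65 -> ring=[10:NA,65:NB]
Op 4: add NC@4 -> ring=[4:NC,10:NA,65:NB]
Op 5: route key 33: smallest pos >= 33 is 65 -> NB
Op 6: add ND@31 -> ring=[4:NC,10:NA,31:ND,65:NB]
Op 7: add NE@62 -> ring=[4:NC,10:NA,31:ND,62:NE,65:NB]
Op 8: add NF@32 -> ring=[4:NC,10:NA,31:ND,32:NF,62:NE,65:NB]
Op 9: route key 60: smallest pos >= 60 is 62 -> NE
Op 10: route key 11: smallest pos >= 11 is 31 -> ND
Op 11: add NG@83 -> ring=[4:NC,10:NA,31:ND,32:NF,62:NE,65:NB,83:NG]
Op 12: route key 0: smallest pos >= 0 is 4 -> NC

Answer: NA NB NE ND NC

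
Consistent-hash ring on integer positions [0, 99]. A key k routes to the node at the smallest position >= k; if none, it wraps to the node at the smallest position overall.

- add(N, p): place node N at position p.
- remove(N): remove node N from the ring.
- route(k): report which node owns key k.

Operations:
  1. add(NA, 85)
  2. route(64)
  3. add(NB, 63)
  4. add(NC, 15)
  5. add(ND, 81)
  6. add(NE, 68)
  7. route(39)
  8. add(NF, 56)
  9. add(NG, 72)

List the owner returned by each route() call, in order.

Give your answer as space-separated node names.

Op 1: add NA@85 -> ring=[85:NA]
Op 2: route key 64: smallest pos >= 64 is 85 -> NA
Op 3: add NB@63 -> ring=[63:NB,85:NA]
Op 4: add NC@15 -> ring=[15:NC,63:NB,85:NA]
Op 5: add ND@81 -> ring=[15:NC,63:NB,81:ND,85:NA]
Op 6: add NE@68 -> ring=[15:NC,63:NB,68:NE,81:ND,85:NA]
Op 7: route key 39: smallest pos >= 39 is 63 -> NB
Op 8: add NF@56 -> ring=[15:NC,56:NF,63:NB,68:NE,81:ND,85:NA]
Op 9: add NG@72 -> ring=[15:NC,56:NF,63:NB,68:NE,72:NG,81:ND,85:NA]

Answer: NA NB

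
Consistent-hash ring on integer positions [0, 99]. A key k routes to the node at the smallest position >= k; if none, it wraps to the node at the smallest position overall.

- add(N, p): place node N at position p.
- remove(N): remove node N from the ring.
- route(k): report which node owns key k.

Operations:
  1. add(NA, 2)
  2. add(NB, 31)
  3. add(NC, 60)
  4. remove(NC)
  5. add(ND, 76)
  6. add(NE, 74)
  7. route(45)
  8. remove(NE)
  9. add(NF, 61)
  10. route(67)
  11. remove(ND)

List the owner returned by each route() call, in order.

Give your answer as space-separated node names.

Answer: NE ND

Derivation:
Op 1: add NA@2 -> ring=[2:NA]
Op 2: add NB@31 -> ring=[2:NA,31:NB]
Op 3: add NC@60 -> ring=[2:NA,31:NB,60:NC]
Op 4: remove NC -> ring=[2:NA,31:NB]
Op 5: add ND@76 -> ring=[2:NA,31:NB,76:ND]
Op 6: add NE@74 -> ring=[2:NA,31:NB,74:NE,76:ND]
Op 7: route key 45: smallest pos >= 45 is 74 -> NE
Op 8: remove NE -> ring=[2:NA,31:NB,76:ND]
Op 9: add NF@61 -> ring=[2:NA,31:NB,61:NF,76:ND]
Op 10: route key 67: smallest pos >= 67 is 76 -> ND
Op 11: remove ND -> ring=[2:NA,31:NB,61:NF]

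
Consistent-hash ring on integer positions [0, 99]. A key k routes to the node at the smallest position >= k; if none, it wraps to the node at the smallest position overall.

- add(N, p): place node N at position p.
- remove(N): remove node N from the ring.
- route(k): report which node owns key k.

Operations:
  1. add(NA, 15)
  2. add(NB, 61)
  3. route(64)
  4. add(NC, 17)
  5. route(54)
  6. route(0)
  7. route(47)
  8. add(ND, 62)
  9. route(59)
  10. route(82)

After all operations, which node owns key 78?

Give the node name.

Answer: NA

Derivation:
Op 1: add NA@15 -> ring=[15:NA]
Op 2: add NB@61 -> ring=[15:NA,61:NB]
Op 3: route key 64: none >= 64, wrap to smallest pos 15 -> NA
Op 4: add NC@17 -> ring=[15:NA,17:NC,61:NB]
Op 5: route key 54: smallest pos >= 54 is 61 -> NB
Op 6: route key 0: smallest pos >= 0 is 15 -> NA
Op 7: route key 47: smallest pos >= 47 is 61 -> NB
Op 8: add ND@62 -> ring=[15:NA,17:NC,61:NB,62:ND]
Op 9: route key 59: smallest pos >= 59 is 61 -> NB
Op 10: route key 82: none >= 82, wrap to smallest pos 15 -> NA
Final route key 78: none >= 78, wrap to smallest pos 15 -> NA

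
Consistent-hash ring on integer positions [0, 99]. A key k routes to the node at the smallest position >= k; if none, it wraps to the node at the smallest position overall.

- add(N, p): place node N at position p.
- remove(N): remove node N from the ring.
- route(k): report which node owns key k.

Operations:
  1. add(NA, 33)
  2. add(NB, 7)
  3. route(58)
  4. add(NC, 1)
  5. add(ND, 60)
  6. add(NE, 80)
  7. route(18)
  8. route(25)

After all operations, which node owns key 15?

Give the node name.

Op 1: add NA@33 -> ring=[33:NA]
Op 2: add NB@7 -> ring=[7:NB,33:NA]
Op 3: route key 58: none >= 58, wrap to smallest pos 7 -> NB
Op 4: add NC@1 -> ring=[1:NC,7:NB,33:NA]
Op 5: add ND@60 -> ring=[1:NC,7:NB,33:NA,60:ND]
Op 6: add NE@80 -> ring=[1:NC,7:NB,33:NA,60:ND,80:NE]
Op 7: route key 18: smallest pos >= 18 is 33 -> NA
Op 8: route key 25: smallest pos >= 25 is 33 -> NA
Final route key 15: smallest pos >= 15 is 33 -> NA

Answer: NA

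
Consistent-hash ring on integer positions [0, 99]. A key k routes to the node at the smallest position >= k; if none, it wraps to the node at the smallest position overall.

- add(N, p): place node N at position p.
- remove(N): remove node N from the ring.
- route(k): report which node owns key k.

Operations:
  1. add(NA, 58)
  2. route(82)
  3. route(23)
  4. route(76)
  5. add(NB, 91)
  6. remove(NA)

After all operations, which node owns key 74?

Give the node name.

Answer: NB

Derivation:
Op 1: add NA@58 -> ring=[58:NA]
Op 2: route key 82: none >= 82, wrap to smallest pos 58 -> NA
Op 3: route key 23: smallest pos >= 23 is 58 -> NA
Op 4: route key 76: none >= 76, wrap to smallest pos 58 -> NA
Op 5: add NB@91 -> ring=[58:NA,91:NB]
Op 6: remove NA -> ring=[91:NB]
Final route key 74: smallest pos >= 74 is 91 -> NB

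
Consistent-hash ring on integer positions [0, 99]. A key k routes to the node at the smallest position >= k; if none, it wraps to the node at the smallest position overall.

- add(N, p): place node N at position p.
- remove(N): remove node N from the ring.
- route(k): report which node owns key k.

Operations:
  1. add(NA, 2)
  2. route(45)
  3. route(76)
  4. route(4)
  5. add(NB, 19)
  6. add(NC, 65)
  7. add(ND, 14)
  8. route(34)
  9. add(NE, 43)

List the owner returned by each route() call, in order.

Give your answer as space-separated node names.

Op 1: add NA@2 -> ring=[2:NA]
Op 2: route key 45: none >= 45, wrap to smallest pos 2 -> NA
Op 3: route key 76: none >= 76, wrap to smallest pos 2 -> NA
Op 4: route key 4: none >= 4, wrap to smallest pos 2 -> NA
Op 5: add NB@19 -> ring=[2:NA,19:NB]
Op 6: add NC@65 -> ring=[2:NA,19:NB,65:NC]
Op 7: add ND@14 -> ring=[2:NA,14:ND,19:NB,65:NC]
Op 8: route key 34: smallest pos >= 34 is 65 -> NC
Op 9: add NE@43 -> ring=[2:NA,14:ND,19:NB,43:NE,65:NC]

Answer: NA NA NA NC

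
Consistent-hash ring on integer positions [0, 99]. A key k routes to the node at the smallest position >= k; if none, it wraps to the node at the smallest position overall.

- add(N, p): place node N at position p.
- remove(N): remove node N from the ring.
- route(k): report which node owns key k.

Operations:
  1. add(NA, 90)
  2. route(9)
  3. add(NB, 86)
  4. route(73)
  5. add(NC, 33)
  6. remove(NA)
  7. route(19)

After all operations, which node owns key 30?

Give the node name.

Op 1: add NA@90 -> ring=[90:NA]
Op 2: route key 9: smallest pos >= 9 is 90 -> NA
Op 3: add NB@86 -> ring=[86:NB,90:NA]
Op 4: route key 73: smallest pos >= 73 is 86 -> NB
Op 5: add NC@33 -> ring=[33:NC,86:NB,90:NA]
Op 6: remove NA -> ring=[33:NC,86:NB]
Op 7: route key 19: smallest pos >= 19 is 33 -> NC
Final route key 30: smallest pos >= 30 is 33 -> NC

Answer: NC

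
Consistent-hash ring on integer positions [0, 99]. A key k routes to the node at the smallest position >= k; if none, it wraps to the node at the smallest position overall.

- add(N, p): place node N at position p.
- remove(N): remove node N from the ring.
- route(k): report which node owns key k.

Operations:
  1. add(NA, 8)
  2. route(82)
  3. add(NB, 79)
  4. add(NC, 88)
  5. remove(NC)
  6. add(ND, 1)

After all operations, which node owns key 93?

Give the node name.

Op 1: add NA@8 -> ring=[8:NA]
Op 2: route key 82: none >= 82, wrap to smallest pos 8 -> NA
Op 3: add NB@79 -> ring=[8:NA,79:NB]
Op 4: add NC@88 -> ring=[8:NA,79:NB,88:NC]
Op 5: remove NC -> ring=[8:NA,79:NB]
Op 6: add ND@1 -> ring=[1:ND,8:NA,79:NB]
Final route key 93: none >= 93, wrap to smallest pos 1 -> ND

Answer: ND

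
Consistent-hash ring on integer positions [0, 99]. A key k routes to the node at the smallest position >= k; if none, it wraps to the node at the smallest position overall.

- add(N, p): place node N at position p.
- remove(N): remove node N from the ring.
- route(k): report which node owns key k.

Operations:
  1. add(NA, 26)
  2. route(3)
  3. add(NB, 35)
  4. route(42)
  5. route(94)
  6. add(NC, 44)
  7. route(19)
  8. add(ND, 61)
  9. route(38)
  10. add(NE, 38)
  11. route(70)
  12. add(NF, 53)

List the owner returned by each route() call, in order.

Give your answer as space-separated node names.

Op 1: add NA@26 -> ring=[26:NA]
Op 2: route key 3: smallest pos >= 3 is 26 -> NA
Op 3: add NB@35 -> ring=[26:NA,35:NB]
Op 4: route key 42: none >= 42, wrap to smallest pos 26 -> NA
Op 5: route key 94: none >= 94, wrap to smallest pos 26 -> NA
Op 6: add NC@44 -> ring=[26:NA,35:NB,44:NC]
Op 7: route key 19: smallest pos >= 19 is 26 -> NA
Op 8: add ND@61 -> ring=[26:NA,35:NB,44:NC,61:ND]
Op 9: route key 38: smallest pos >= 38 is 44 -> NC
Op 10: add NE@38 -> ring=[26:NA,35:NB,38:NE,44:NC,61:ND]
Op 11: route key 70: none >= 70, wrap to smallest pos 26 -> NA
Op 12: add NF@53 -> ring=[26:NA,35:NB,38:NE,44:NC,53:NF,61:ND]

Answer: NA NA NA NA NC NA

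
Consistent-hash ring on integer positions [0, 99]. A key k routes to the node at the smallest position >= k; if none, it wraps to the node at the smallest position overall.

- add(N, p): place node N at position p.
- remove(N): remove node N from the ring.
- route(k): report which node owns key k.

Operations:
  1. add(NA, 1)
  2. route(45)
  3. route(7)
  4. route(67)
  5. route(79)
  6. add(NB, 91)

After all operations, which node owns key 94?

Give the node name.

Answer: NA

Derivation:
Op 1: add NA@1 -> ring=[1:NA]
Op 2: route key 45: none >= 45, wrap to smallest pos 1 -> NA
Op 3: route key 7: none >= 7, wrap to smallest pos 1 -> NA
Op 4: route key 67: none >= 67, wrap to smallest pos 1 -> NA
Op 5: route key 79: none >= 79, wrap to smallest pos 1 -> NA
Op 6: add NB@91 -> ring=[1:NA,91:NB]
Final route key 94: none >= 94, wrap to smallest pos 1 -> NA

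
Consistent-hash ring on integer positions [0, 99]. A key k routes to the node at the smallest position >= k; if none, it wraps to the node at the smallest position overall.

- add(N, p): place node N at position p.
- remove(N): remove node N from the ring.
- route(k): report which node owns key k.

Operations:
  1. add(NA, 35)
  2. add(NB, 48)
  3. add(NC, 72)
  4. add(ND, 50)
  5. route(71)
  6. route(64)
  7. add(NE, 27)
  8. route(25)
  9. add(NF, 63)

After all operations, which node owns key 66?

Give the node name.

Op 1: add NA@35 -> ring=[35:NA]
Op 2: add NB@48 -> ring=[35:NA,48:NB]
Op 3: add NC@72 -> ring=[35:NA,48:NB,72:NC]
Op 4: add ND@50 -> ring=[35:NA,48:NB,50:ND,72:NC]
Op 5: route key 71: smallest pos >= 71 is 72 -> NC
Op 6: route key 64: smallest pos >= 64 is 72 -> NC
Op 7: add NE@27 -> ring=[27:NE,35:NA,48:NB,50:ND,72:NC]
Op 8: route key 25: smallest pos >= 25 is 27 -> NE
Op 9: add NF@63 -> ring=[27:NE,35:NA,48:NB,50:ND,63:NF,72:NC]
Final route key 66: smallest pos >= 66 is 72 -> NC

Answer: NC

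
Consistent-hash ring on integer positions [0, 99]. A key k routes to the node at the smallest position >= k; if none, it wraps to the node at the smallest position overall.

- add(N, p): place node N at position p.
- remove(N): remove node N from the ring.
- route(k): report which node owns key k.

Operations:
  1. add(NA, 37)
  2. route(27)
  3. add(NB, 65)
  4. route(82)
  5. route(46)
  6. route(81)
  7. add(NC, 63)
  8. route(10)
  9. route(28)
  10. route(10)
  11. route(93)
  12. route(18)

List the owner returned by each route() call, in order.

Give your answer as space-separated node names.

Op 1: add NA@37 -> ring=[37:NA]
Op 2: route key 27: smallest pos >= 27 is 37 -> NA
Op 3: add NB@65 -> ring=[37:NA,65:NB]
Op 4: route key 82: none >= 82, wrap to smallest pos 37 -> NA
Op 5: route key 46: smallest pos >= 46 is 65 -> NB
Op 6: route key 81: none >= 81, wrap to smallest pos 37 -> NA
Op 7: add NC@63 -> ring=[37:NA,63:NC,65:NB]
Op 8: route key 10: smallest pos >= 10 is 37 -> NA
Op 9: route key 28: smallest pos >= 28 is 37 -> NA
Op 10: route key 10: smallest pos >= 10 is 37 -> NA
Op 11: route key 93: none >= 93, wrap to smallest pos 37 -> NA
Op 12: route key 18: smallest pos >= 18 is 37 -> NA

Answer: NA NA NB NA NA NA NA NA NA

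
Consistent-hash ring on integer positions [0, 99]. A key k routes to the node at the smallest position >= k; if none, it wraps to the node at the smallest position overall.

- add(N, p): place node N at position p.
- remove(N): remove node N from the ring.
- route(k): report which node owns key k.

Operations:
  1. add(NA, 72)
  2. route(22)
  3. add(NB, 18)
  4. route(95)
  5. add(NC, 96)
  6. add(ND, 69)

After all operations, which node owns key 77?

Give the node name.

Op 1: add NA@72 -> ring=[72:NA]
Op 2: route key 22: smallest pos >= 22 is 72 -> NA
Op 3: add NB@18 -> ring=[18:NB,72:NA]
Op 4: route key 95: none >= 95, wrap to smallest pos 18 -> NB
Op 5: add NC@96 -> ring=[18:NB,72:NA,96:NC]
Op 6: add ND@69 -> ring=[18:NB,69:ND,72:NA,96:NC]
Final route key 77: smallest pos >= 77 is 96 -> NC

Answer: NC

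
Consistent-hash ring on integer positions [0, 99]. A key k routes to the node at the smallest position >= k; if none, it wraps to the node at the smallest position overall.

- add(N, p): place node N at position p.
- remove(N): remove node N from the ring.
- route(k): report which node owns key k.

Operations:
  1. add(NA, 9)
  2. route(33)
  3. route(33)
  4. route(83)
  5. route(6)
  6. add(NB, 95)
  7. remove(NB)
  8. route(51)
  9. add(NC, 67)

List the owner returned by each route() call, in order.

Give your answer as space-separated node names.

Answer: NA NA NA NA NA

Derivation:
Op 1: add NA@9 -> ring=[9:NA]
Op 2: route key 33: none >= 33, wrap to smallest pos 9 -> NA
Op 3: route key 33: none >= 33, wrap to smallest pos 9 -> NA
Op 4: route key 83: none >= 83, wrap to smallest pos 9 -> NA
Op 5: route key 6: smallest pos >= 6 is 9 -> NA
Op 6: add NB@95 -> ring=[9:NA,95:NB]
Op 7: remove NB -> ring=[9:NA]
Op 8: route key 51: none >= 51, wrap to smallest pos 9 -> NA
Op 9: add NC@67 -> ring=[9:NA,67:NC]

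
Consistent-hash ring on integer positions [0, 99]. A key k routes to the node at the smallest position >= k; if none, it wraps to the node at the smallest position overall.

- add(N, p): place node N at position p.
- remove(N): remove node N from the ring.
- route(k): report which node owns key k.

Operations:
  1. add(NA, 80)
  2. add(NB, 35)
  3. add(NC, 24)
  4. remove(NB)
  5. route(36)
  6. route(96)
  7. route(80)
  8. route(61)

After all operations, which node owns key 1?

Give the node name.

Answer: NC

Derivation:
Op 1: add NA@80 -> ring=[80:NA]
Op 2: add NB@35 -> ring=[35:NB,80:NA]
Op 3: add NC@24 -> ring=[24:NC,35:NB,80:NA]
Op 4: remove NB -> ring=[24:NC,80:NA]
Op 5: route key 36: smallest pos >= 36 is 80 -> NA
Op 6: route key 96: none >= 96, wrap to smallest pos 24 -> NC
Op 7: route key 80: smallest pos >= 80 is 80 -> NA
Op 8: route key 61: smallest pos >= 61 is 80 -> NA
Final route key 1: smallest pos >= 1 is 24 -> NC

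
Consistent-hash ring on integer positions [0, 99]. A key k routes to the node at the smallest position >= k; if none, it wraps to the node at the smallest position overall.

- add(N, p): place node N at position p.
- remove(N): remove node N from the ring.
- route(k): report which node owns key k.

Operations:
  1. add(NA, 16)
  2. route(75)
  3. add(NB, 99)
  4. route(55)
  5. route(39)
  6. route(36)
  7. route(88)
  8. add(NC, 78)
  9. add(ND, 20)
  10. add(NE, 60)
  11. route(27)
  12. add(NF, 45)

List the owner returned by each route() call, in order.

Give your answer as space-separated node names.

Op 1: add NA@16 -> ring=[16:NA]
Op 2: route key 75: none >= 75, wrap to smallest pos 16 -> NA
Op 3: add NB@99 -> ring=[16:NA,99:NB]
Op 4: route key 55: smallest pos >= 55 is 99 -> NB
Op 5: route key 39: smallest pos >= 39 is 99 -> NB
Op 6: route key 36: smallest pos >= 36 is 99 -> NB
Op 7: route key 88: smallest pos >= 88 is 99 -> NB
Op 8: add NC@78 -> ring=[16:NA,78:NC,99:NB]
Op 9: add ND@20 -> ring=[16:NA,20:ND,78:NC,99:NB]
Op 10: add NE@60 -> ring=[16:NA,20:ND,60:NE,78:NC,99:NB]
Op 11: route key 27: smallest pos >= 27 is 60 -> NE
Op 12: add NF@45 -> ring=[16:NA,20:ND,45:NF,60:NE,78:NC,99:NB]

Answer: NA NB NB NB NB NE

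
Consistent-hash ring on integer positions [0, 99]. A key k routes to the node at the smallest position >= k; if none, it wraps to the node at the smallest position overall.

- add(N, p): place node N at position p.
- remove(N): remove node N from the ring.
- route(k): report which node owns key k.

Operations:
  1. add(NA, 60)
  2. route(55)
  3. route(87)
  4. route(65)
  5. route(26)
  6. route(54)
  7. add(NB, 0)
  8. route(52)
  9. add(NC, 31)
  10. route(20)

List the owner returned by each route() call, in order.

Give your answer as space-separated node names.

Answer: NA NA NA NA NA NA NC

Derivation:
Op 1: add NA@60 -> ring=[60:NA]
Op 2: route key 55: smallest pos >= 55 is 60 -> NA
Op 3: route key 87: none >= 87, wrap to smallest pos 60 -> NA
Op 4: route key 65: none >= 65, wrap to smallest pos 60 -> NA
Op 5: route key 26: smallest pos >= 26 is 60 -> NA
Op 6: route key 54: smallest pos >= 54 is 60 -> NA
Op 7: add NB@0 -> ring=[0:NB,60:NA]
Op 8: route key 52: smallest pos >= 52 is 60 -> NA
Op 9: add NC@31 -> ring=[0:NB,31:NC,60:NA]
Op 10: route key 20: smallest pos >= 20 is 31 -> NC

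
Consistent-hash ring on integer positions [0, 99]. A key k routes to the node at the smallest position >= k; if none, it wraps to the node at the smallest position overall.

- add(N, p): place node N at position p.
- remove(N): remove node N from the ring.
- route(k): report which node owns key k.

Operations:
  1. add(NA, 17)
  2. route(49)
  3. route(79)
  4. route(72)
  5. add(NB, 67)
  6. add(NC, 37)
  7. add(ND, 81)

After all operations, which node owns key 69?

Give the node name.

Op 1: add NA@17 -> ring=[17:NA]
Op 2: route key 49: none >= 49, wrap to smallest pos 17 -> NA
Op 3: route key 79: none >= 79, wrap to smallest pos 17 -> NA
Op 4: route key 72: none >= 72, wrap to smallest pos 17 -> NA
Op 5: add NB@67 -> ring=[17:NA,67:NB]
Op 6: add NC@37 -> ring=[17:NA,37:NC,67:NB]
Op 7: add ND@81 -> ring=[17:NA,37:NC,67:NB,81:ND]
Final route key 69: smallest pos >= 69 is 81 -> ND

Answer: ND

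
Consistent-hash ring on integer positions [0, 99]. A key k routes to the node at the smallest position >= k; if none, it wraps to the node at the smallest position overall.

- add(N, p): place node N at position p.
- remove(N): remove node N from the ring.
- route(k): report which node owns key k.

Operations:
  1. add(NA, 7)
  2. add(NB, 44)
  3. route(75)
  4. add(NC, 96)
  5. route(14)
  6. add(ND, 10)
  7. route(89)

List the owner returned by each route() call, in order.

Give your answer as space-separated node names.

Op 1: add NA@7 -> ring=[7:NA]
Op 2: add NB@44 -> ring=[7:NA,44:NB]
Op 3: route key 75: none >= 75, wrap to smallest pos 7 -> NA
Op 4: add NC@96 -> ring=[7:NA,44:NB,96:NC]
Op 5: route key 14: smallest pos >= 14 is 44 -> NB
Op 6: add ND@10 -> ring=[7:NA,10:ND,44:NB,96:NC]
Op 7: route key 89: smallest pos >= 89 is 96 -> NC

Answer: NA NB NC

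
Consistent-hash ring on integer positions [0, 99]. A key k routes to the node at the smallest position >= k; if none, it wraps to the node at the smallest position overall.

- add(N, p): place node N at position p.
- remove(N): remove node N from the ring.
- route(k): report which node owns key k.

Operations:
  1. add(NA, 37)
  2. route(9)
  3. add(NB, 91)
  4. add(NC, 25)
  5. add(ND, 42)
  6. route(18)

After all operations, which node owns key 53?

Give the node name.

Op 1: add NA@37 -> ring=[37:NA]
Op 2: route key 9: smallest pos >= 9 is 37 -> NA
Op 3: add NB@91 -> ring=[37:NA,91:NB]
Op 4: add NC@25 -> ring=[25:NC,37:NA,91:NB]
Op 5: add ND@42 -> ring=[25:NC,37:NA,42:ND,91:NB]
Op 6: route key 18: smallest pos >= 18 is 25 -> NC
Final route key 53: smallest pos >= 53 is 91 -> NB

Answer: NB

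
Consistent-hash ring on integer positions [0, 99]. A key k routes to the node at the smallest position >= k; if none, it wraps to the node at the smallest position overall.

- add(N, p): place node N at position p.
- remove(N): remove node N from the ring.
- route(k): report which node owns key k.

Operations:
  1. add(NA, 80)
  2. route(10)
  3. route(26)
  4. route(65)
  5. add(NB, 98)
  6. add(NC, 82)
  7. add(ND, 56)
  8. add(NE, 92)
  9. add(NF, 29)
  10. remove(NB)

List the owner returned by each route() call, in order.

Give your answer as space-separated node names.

Answer: NA NA NA

Derivation:
Op 1: add NA@80 -> ring=[80:NA]
Op 2: route key 10: smallest pos >= 10 is 80 -> NA
Op 3: route key 26: smallest pos >= 26 is 80 -> NA
Op 4: route key 65: smallest pos >= 65 is 80 -> NA
Op 5: add NB@98 -> ring=[80:NA,98:NB]
Op 6: add NC@82 -> ring=[80:NA,82:NC,98:NB]
Op 7: add ND@56 -> ring=[56:ND,80:NA,82:NC,98:NB]
Op 8: add NE@92 -> ring=[56:ND,80:NA,82:NC,92:NE,98:NB]
Op 9: add NF@29 -> ring=[29:NF,56:ND,80:NA,82:NC,92:NE,98:NB]
Op 10: remove NB -> ring=[29:NF,56:ND,80:NA,82:NC,92:NE]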